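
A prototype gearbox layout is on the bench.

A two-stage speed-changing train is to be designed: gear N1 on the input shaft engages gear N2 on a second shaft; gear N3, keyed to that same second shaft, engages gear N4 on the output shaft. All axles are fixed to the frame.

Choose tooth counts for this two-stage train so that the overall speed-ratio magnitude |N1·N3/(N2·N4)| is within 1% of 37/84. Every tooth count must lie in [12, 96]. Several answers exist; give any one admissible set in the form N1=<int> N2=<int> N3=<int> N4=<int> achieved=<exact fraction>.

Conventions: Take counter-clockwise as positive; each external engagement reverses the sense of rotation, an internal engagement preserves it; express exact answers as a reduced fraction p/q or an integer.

topology: fixed-axis compound train — 2 stages, target 37/84
target = 37/84 in lowest terms: an exact hit needs N1·N3 = k·37 and N2·N4 = k·84 for one integer k, every count in [12, 96]; additionally prefer no 1:1 stage (N1 ≠ N2, N3 ≠ N4)
k = 1…11: no 1:1-free in-range split of k·37 and k·84 into factor pairs; take k = 12
k = 12: N1·N3 = 444 = 12·37, N2·N4 = 1008 = 84·12
achieved = 12·37/(84·12) = 37/84; |achieved − target| = 0 ≤ 37/8400 ✓

N1=12 N2=84 N3=37 N4=12 achieved=37/84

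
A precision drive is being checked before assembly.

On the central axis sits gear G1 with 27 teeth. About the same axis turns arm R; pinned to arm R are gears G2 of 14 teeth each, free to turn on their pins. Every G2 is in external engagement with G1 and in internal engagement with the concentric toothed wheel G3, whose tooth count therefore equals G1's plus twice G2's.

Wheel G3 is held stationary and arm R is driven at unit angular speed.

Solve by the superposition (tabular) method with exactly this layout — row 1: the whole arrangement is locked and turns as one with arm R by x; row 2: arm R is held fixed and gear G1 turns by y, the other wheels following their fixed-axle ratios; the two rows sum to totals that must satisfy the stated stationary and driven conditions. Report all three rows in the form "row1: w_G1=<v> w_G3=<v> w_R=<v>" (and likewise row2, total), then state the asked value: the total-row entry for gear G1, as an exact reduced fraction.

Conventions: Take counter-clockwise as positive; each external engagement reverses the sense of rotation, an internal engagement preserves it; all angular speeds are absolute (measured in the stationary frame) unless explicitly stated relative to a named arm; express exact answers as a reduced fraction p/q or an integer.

recognized (axles ride arm R): planetary set, 27/14/55 teeth
row 1: whole set turns with the arm by x
row 2 — arm fixed, fixed-axis ratios: sun y, ring −(27/55)·y, arm 0
boundary: total ω_ring = x − (27/55)·y = 0 and total ω_arm = x = 1  ⇒  y = 55/27, x = 1
row 2 ring = −(27/55)·55/27 = -1
totals (row 1 + row 2): sun 1 + 55/27 = 82/27, ring 1 + (-1) = 0, arm 1 + 0 = 1
asked cell (total, sun) = 82/27

row1: w_G1=1 w_G3=1 w_R=1
row2: w_G1=55/27 w_G3=-1 w_R=0
total: w_G1=82/27 w_G3=0 w_R=1
asked value: 82/27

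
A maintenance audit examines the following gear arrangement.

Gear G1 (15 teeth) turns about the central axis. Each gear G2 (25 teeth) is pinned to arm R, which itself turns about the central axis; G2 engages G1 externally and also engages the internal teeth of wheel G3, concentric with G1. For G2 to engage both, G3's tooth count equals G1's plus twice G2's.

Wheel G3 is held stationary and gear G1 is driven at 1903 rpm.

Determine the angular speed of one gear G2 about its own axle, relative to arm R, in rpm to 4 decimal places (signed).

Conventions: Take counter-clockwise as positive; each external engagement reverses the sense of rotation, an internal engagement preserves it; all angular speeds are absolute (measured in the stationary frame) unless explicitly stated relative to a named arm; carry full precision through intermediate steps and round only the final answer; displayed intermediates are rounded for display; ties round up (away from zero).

recognized (axles ride arm R): planetary set, 15/25/65 teeth
normalise by the input: solve with ω_sun = 1, then scale by 1903 rpm
ring teeth: 15 + 2·25 = 65
15(ω_sun−ω_arm) = −65(ω_ring−ω_arm),  ω_ring = 0, ω_sun = 1
15(1−ω_arm) = −65(0−ω_arm)  ⇒  80·ω_arm = 15  ⇒  ω_arm = 3/16
sun–planet mesh: 15·(1−3/16) = −25·(ω_p−ω_arm)  ⇒  ω_p−ω_arm = -39/80
scale: ω_p−ω_arm = -39/80 × 1903 rpm = -927.7125 rpm

-927.7125 rpm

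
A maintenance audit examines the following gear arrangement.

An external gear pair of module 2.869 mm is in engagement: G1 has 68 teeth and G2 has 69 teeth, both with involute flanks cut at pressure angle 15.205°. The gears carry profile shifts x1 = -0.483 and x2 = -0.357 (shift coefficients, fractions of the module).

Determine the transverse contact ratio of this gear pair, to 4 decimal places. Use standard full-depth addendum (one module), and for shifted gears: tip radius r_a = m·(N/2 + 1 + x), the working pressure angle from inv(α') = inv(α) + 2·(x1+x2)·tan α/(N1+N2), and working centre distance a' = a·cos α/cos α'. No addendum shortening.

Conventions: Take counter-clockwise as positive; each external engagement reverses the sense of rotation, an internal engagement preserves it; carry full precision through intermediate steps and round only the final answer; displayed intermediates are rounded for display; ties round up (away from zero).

2.6341

single-mesh involute tooth geometry (68T engaging 69T at module 2.869)
base radii: r_b1 = 94.131267, r_b2 = 95.515550
tip radii: r_a1 = 99.029273, r_a2 = 100.825267
inv(α') = inv(15.205°) + 2·(-0.483-0.357)·tan α/(68+69) = 0.00307751  ⇒  α' = 11.94964°
a' = a·cos α / cos α' = 196.5265·cos 15.205°/cos 11.94964° = 193.847500
action lengths: √(r_a1²−r_b1²) = 30.758764, √(r_a2²−r_b2²) = 32.287988
base pitch p_b = π·m·cos α = 8.697709
CR = (30.758764 + 32.287988 − 193.847500·sin 11.94964°)/8.697709 = 2.634057
contact ratio ≈ 2.6341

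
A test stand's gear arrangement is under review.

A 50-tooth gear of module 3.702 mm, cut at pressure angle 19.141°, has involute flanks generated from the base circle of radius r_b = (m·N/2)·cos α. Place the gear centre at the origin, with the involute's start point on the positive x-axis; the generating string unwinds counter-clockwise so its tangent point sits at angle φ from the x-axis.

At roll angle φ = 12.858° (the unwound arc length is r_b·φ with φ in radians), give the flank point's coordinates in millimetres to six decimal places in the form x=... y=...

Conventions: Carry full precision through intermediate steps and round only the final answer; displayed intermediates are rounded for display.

recognized (one wheel, involute flank): single-mesh tooth geometry, m = 3.702, N = 50
pitch radius r_p = m·N/2 = 3.702·50/2 = 92.550000
base radius r_b = r_p·cos α = 92.550000·cos 19.141° = 87.433329
roll angle φ = 12.858° = 0.22441444 rad
x = r_b·(cos φ + φ·sin φ) = 89.607338
y = r_b·(sin φ − φ·cos φ) = 0.327732

x=89.607338 y=0.327732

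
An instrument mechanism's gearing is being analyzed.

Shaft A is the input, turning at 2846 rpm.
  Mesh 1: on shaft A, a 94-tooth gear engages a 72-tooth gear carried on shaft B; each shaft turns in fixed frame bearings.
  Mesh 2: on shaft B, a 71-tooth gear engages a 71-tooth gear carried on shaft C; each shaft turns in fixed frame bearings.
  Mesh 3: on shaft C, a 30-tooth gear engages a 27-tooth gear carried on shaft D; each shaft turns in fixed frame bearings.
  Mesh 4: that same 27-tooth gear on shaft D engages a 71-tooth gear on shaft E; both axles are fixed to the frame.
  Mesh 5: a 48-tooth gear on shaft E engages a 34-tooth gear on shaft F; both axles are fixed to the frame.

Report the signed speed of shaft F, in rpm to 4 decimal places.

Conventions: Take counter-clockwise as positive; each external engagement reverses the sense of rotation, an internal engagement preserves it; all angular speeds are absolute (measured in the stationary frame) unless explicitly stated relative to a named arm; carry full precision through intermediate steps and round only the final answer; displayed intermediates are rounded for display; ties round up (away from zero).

-2216.4374 rpm

class = fixed-axis compound train [5 meshes; 5 ratios multiply, 5 sense flips]
mesh 1 [94T→72T]: ω = 2846.0000×94/72 = 3715.6111 rpm, sense flips to −
mesh 2 [71T→71T]: ω = 3715.6111×71/71 = 3715.6111 rpm, sense flips to +
mesh 3 [30T→27T]: ω = 3715.6111×30/27 = 4128.4568 rpm, sense flips to −
mesh 4 [27T→71T]: ω = 4128.4568×27/71 = 1569.9765 rpm, sense flips to +
mesh 5 [48T→34T]: ω = 1569.9765×48/34 = 2216.4374 rpm, sense flips to −
signed output speed = -2216.4374 rpm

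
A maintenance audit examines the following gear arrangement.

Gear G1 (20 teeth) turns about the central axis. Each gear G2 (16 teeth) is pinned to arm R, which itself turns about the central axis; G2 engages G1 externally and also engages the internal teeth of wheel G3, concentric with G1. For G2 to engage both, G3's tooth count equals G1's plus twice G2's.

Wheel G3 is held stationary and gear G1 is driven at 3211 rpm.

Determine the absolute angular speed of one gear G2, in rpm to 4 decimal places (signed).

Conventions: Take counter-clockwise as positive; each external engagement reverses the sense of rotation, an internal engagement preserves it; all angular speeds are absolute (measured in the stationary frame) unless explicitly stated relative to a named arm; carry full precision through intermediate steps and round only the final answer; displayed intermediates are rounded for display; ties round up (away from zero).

-2006.8750 rpm

topology: planetary set — G1 20T / G2 16T / G3 52T, arm = carrier (Willis)
normalise by the input: solve with ω_sun = 1, then scale by 3211 rpm
ring teeth: 20 + 2·16 = 52
20(ω_sun−ω_arm) = −52(ω_ring−ω_arm),  ω_ring = 0, ω_sun = 1
20(1−ω_arm) = −52(0−ω_arm)  ⇒  72·ω_arm = 20  ⇒  ω_arm = 5/18
sun–planet mesh: 20·(1−5/18) = −16·(ω_p−ω_arm)  ⇒  ω_p−ω_arm = -65/72
ω_p = 5/18 − 65/72 = -5/8
scale: ω_p = -5/8 × 3211 rpm = -2006.8750 rpm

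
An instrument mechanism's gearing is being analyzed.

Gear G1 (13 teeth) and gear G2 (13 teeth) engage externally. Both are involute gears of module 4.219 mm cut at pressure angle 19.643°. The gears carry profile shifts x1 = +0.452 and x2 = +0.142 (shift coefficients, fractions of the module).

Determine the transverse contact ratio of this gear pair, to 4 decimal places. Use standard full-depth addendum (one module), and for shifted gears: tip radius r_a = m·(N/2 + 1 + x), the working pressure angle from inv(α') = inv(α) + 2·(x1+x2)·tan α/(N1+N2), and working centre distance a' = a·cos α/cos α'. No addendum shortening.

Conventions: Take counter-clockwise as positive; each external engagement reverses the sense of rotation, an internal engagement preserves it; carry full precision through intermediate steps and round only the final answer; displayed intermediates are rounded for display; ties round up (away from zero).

1.3219

recognized (one external pair, fixed centres): single-mesh tooth geometry, m = 4.219, N1 = 13, N2 = 13
base radii: r_b1 = 25.827601, r_b2 = 25.827601
tip radii: r_a1 = 33.549488, r_a2 = 32.241598
inv(α') = inv(19.643°) + 2·(+0.452+0.142)·tan α/(13+13) = 0.03040378  ⇒  α' = 25.11232°
a' = a·cos α / cos α' = 54.8470·cos 19.643°/cos 25.11232° = 57.047467
action lengths: √(r_a1²−r_b1²) = 21.412687, √(r_a2²−r_b2²) = 19.299110
base pitch p_b = π·m·cos α = 12.483047
CR = (21.412687 + 19.299110 − 57.047467·sin 25.11232°)/12.483047 = 1.321888
contact ratio ≈ 1.3219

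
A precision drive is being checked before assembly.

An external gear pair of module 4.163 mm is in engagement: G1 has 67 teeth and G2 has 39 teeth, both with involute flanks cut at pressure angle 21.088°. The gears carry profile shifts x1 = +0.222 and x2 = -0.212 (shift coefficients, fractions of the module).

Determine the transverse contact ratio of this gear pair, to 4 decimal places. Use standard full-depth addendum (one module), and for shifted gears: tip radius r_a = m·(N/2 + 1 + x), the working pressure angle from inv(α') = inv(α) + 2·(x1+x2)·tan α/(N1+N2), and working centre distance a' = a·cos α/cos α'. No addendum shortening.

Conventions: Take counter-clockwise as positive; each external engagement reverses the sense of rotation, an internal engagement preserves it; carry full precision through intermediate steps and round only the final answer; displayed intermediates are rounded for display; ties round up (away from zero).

recognized (one external pair, fixed centres): single-mesh tooth geometry, m = 4.163, N1 = 67, N2 = 39
base radii: r_b1 = 130.120679, r_b2 = 75.741888
tip radii: r_a1 = 144.547686, r_a2 = 84.458944
inv(α') = inv(21.088°) + 2·(+0.222-0.212)·tan α/(67+39) = 0.01764501  ⇒  α' = 21.11599°
a' = a·cos α / cos α' = 220.6390·cos 21.088°/cos 21.11599° = 220.680604
action lengths: √(r_a1²−r_b1²) = 62.949524, √(r_a2²−r_b2²) = 37.369502
base pitch p_b = π·m·cos α = 12.202572
CR = (62.949524 + 37.369502 − 220.680604·sin 21.11599°)/12.202572 = 1.705972
contact ratio ≈ 1.7060

1.7060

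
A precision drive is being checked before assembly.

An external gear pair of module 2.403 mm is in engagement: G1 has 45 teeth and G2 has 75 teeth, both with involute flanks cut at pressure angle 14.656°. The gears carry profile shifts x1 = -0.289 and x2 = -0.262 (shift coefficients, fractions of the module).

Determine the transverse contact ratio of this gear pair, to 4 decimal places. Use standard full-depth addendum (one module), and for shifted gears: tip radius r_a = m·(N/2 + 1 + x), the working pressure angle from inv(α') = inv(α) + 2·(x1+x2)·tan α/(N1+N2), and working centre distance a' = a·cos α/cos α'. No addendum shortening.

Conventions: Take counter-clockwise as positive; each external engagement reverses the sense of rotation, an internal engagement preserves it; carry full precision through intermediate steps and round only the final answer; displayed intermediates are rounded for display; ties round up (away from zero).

class = single-mesh tooth geometry [involute pair 45T × 75T, m = 2.403]
base radii: r_b1 = 52.308270, r_b2 = 87.180450
tip radii: r_a1 = 55.776033, r_a2 = 91.885914
inv(α') = inv(14.656°) + 2·(-0.289-0.262)·tan α/(45+75) = 0.00332733  ⇒  α' = 12.26079°
a' = a·cos α / cos α' = 144.1800·cos 14.656°/cos 12.26079° = 142.744561
action lengths: √(r_a1²−r_b1²) = 19.360029, √(r_a2²−r_b2²) = 29.027406
base pitch p_b = π·m·cos α = 7.303612
CR = (19.360029 + 29.027406 − 142.744561·sin 12.26079°)/7.303612 = 2.474661
contact ratio ≈ 2.4747

2.4747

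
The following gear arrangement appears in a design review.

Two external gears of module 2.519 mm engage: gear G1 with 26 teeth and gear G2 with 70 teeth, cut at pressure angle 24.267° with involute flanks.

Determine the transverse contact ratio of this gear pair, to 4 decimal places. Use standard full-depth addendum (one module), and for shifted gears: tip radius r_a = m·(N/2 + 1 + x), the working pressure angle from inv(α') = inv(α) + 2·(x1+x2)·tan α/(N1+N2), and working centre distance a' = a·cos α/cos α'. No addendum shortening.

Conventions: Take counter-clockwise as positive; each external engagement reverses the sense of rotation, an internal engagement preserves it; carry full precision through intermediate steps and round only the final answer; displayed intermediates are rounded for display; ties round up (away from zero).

1.5350

topology: single-mesh involute geometry — m = 2.519, 26T/70T pair
base radii: r_b1 = 29.853480, r_b2 = 80.374753
tip radii: r_a1 = 35.266000, r_a2 = 90.684000
no profile shift: α' = α, a' = a
action lengths: √(r_a1²−r_b1²) = 18.773932, √(r_a2²−r_b2²) = 41.993892
base pitch p_b = π·m·cos α = 7.214421
CR = (18.773932 + 41.993892 − 120.912000·sin 24.26700°)/7.214421 = 1.535020
contact ratio ≈ 1.5350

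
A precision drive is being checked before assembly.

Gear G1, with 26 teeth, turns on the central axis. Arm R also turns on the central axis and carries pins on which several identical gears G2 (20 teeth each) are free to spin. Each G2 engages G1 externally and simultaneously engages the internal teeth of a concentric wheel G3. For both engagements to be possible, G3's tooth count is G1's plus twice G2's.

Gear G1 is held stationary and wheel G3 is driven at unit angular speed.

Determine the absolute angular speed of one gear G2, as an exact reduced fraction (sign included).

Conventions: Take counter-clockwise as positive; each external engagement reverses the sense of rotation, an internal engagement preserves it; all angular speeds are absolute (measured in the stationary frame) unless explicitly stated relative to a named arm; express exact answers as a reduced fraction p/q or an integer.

class = planetary set [G3 = 26+2·20 = 66; Willis about the carrier]
ring teeth: 26 + 2·20 = 66
26(ω_sun−ω_arm) = −66(ω_ring−ω_arm),  ω_sun = 0, ω_ring = 1
26(0−ω_arm) = −66(1−ω_arm)  ⇒  92·ω_arm = 66  ⇒  ω_arm = 33/46
sun–planet mesh: 26·(0−33/46) = −20·(ω_p−ω_arm)  ⇒  ω_p−ω_arm = 429/460
ω_p = 33/46 + 429/460 = 33/20
exact speed ratio = 33/20

33/20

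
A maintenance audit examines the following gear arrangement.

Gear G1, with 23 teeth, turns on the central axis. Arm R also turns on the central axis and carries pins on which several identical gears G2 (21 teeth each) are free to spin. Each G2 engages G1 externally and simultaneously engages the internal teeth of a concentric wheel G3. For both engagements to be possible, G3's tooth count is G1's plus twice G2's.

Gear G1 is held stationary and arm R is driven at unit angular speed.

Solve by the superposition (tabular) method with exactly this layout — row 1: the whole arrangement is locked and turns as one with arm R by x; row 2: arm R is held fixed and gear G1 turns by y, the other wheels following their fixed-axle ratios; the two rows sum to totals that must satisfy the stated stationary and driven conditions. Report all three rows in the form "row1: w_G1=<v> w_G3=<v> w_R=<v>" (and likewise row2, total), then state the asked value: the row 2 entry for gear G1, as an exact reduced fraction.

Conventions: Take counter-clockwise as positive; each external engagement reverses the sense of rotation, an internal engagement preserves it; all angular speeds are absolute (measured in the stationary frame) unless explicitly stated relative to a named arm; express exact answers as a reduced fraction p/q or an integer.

topology: planetary set — G1 23T / G2 21T / G3 65T, arm = carrier (Willis)
row 1 (train locked, turned with arm): all members turn x
row 2 — arm fixed, fixed-axis ratios: sun y, ring −(23/65)·y, arm 0
boundary: total ω_sun = x + y = 0 and total ω_arm = x = 1  ⇒  y = -1, x = 1
row 2 ring = −(23/65)·(-1) = 23/65
totals (row 1 + row 2): sun 1 + (-1) = 0, ring 1 + 23/65 = 88/65, arm 1 + 0 = 1
asked cell (row2, sun) = -1

row1: w_G1=1 w_G3=1 w_R=1
row2: w_G1=-1 w_G3=23/65 w_R=0
total: w_G1=0 w_G3=88/65 w_R=1
asked value: -1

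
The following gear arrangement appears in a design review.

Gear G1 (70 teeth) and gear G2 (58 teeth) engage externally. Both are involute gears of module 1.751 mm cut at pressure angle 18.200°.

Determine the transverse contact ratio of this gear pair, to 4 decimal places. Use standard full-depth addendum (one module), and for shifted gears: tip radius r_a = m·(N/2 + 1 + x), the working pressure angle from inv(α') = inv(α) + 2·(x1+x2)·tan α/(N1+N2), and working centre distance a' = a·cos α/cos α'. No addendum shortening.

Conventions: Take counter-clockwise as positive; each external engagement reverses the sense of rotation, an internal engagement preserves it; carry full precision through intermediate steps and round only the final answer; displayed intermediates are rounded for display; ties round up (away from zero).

1.9062

class = single-mesh tooth geometry [involute pair 70T × 58T, m = 1.751]
base radii: r_b1 = 58.219037, r_b2 = 48.238631
tip radii: r_a1 = 63.036000, r_a2 = 52.530000
no profile shift: α' = α, a' = a
action lengths: √(r_a1²−r_b1²) = 24.167768, √(r_a2²−r_b2²) = 20.795081
base pitch p_b = π·m·cos α = 5.225729
CR = (24.167768 + 20.795081 − 112.064000·sin 18.20000°)/5.225729 = 1.906212
contact ratio ≈ 1.9062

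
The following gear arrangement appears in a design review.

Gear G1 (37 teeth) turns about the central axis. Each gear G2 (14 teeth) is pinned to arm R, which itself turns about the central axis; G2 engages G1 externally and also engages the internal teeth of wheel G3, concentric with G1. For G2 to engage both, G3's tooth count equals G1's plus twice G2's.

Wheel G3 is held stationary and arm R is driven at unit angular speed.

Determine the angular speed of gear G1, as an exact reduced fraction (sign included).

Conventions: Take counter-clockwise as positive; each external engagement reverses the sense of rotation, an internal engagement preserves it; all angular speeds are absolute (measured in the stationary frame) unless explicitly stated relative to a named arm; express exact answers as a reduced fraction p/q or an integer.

topology: planetary set — G1 37T / G2 14T / G3 65T, arm = carrier (Willis)
ring teeth: 37 + 2·14 = 65
37(ω_sun−ω_arm) = −65(ω_ring−ω_arm),  ω_ring = 0, ω_arm = 1
ω_sun = 1 − (65/37)(0−1) = 102/37
exact speed ratio = 102/37

102/37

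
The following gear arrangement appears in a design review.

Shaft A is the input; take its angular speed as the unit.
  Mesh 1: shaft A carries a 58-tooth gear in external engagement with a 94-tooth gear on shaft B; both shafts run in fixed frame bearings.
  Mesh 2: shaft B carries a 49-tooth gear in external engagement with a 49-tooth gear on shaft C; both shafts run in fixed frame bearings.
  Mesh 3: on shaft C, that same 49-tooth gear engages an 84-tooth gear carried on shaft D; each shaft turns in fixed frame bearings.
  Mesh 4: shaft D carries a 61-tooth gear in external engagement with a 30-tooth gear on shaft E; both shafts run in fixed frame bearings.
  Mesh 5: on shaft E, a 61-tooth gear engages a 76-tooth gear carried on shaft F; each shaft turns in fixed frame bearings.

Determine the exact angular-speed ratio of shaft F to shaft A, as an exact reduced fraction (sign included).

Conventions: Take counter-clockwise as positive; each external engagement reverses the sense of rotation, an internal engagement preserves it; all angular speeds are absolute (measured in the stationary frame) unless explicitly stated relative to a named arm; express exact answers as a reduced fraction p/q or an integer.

class = fixed-axis compound train [5 meshes; 5 ratios multiply, 5 sense flips]
mesh 1 [58T→94T]: running ratio 29/47, sense −
mesh 2 [49T→49T]: running ratio 29/47, sense +
mesh 3 [49T→84T]: running ratio 203/564, sense −
mesh 4 [61T→30T]: running ratio 12383/16920, sense +
mesh 5 [61T→76T]: running ratio 755363/1285920, sense −
ω_out/ω_in = -755363/1285920

-755363/1285920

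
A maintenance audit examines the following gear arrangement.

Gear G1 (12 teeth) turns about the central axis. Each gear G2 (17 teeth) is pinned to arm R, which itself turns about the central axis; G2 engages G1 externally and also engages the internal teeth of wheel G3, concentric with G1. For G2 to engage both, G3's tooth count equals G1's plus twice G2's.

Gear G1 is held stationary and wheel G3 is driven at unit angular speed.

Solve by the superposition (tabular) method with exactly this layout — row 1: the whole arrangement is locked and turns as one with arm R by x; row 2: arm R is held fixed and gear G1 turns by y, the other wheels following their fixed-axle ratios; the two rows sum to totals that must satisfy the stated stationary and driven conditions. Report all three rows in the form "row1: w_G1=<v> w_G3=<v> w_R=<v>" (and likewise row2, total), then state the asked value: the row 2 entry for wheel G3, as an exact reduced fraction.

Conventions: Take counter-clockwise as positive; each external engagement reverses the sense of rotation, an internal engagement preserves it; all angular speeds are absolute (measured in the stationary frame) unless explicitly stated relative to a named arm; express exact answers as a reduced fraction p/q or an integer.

row1: w_G1=23/29 w_G3=23/29 w_R=23/29
row2: w_G1=-23/29 w_G3=6/29 w_R=0
total: w_G1=0 w_G3=1 w_R=23/29
asked value: 6/29

class = planetary set [G3 = 12+2·17 = 46; Willis about the carrier]
superposition row 1 [locked train]: every member turns x
row 2: sun turns y, ring = −(12/46)·y, arm 0
boundary: total ω_sun = x + y = 0 and total ω_ring = x − (12/46)·y = 1  ⇒  y = -23/29, x = 23/29
row 2 ring = −(12/46)·(-23/29) = 6/29
totals (row 1 + row 2): sun 23/29 + (-23/29) = 0, ring 23/29 + 6/29 = 1, arm 23/29 + 0 = 23/29
asked cell (row2, ring) = 6/29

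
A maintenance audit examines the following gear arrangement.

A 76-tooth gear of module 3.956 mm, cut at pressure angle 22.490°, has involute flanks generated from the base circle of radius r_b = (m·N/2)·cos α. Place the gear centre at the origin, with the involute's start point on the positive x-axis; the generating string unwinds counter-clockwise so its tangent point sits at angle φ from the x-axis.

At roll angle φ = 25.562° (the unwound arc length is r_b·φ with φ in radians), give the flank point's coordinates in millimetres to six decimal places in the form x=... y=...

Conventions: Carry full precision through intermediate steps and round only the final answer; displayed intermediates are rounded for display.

x=152.037691 y=4.030073

topology: single-mesh involute geometry — m = 3.956, N = 76
pitch radius r_p = m·N/2 = 3.956·76/2 = 150.328000
base radius r_b = r_p·cos α = 150.328000·cos 22.490° = 138.895001
roll angle φ = 25.562° = 0.44614106 rad
x = r_b·(cos φ + φ·sin φ) = 152.037691
y = r_b·(sin φ − φ·cos φ) = 4.030073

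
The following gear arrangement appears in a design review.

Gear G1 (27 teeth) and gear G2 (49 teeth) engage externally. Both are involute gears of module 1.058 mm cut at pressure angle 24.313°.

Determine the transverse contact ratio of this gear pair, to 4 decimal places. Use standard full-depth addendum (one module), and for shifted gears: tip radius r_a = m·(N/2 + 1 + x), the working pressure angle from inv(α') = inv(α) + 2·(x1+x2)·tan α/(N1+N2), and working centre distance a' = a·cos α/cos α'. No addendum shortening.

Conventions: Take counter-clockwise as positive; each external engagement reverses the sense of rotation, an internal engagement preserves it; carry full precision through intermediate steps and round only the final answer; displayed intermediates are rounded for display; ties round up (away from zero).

single-mesh involute tooth geometry (27T engaging 49T at module 1.058)
base radii: r_b1 = 13.016239, r_b2 = 23.622063
tip radii: r_a1 = 15.341000, r_a2 = 26.979000
no profile shift: α' = α, a' = a
action lengths: √(r_a1²−r_b1²) = 8.119347, √(r_a2²−r_b2²) = 13.033210
base pitch p_b = π·m·cos α = 3.029016
CR = (8.119347 + 13.033210 − 40.204000·sin 24.31300°)/3.029016 = 1.518553
contact ratio ≈ 1.5186

1.5186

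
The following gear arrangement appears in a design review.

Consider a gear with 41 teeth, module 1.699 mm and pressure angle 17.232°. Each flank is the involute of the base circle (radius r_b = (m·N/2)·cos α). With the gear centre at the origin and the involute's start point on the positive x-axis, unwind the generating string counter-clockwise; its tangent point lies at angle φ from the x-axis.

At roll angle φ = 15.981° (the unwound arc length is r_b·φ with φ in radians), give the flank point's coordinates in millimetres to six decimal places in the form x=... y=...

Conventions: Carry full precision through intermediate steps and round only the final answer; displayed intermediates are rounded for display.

x=34.535053 y=0.238749

recognized (one wheel, involute flank): single-mesh tooth geometry, m = 1.699, N = 41
pitch radius r_p = m·N/2 = 1.699·41/2 = 34.829500
base radius r_b = r_p·cos α = 34.829500·cos 17.232° = 33.266110
roll angle φ = 15.981° = 0.27892107 rad
x = r_b·(cos φ + φ·sin φ) = 34.535053
y = r_b·(sin φ − φ·cos φ) = 0.238749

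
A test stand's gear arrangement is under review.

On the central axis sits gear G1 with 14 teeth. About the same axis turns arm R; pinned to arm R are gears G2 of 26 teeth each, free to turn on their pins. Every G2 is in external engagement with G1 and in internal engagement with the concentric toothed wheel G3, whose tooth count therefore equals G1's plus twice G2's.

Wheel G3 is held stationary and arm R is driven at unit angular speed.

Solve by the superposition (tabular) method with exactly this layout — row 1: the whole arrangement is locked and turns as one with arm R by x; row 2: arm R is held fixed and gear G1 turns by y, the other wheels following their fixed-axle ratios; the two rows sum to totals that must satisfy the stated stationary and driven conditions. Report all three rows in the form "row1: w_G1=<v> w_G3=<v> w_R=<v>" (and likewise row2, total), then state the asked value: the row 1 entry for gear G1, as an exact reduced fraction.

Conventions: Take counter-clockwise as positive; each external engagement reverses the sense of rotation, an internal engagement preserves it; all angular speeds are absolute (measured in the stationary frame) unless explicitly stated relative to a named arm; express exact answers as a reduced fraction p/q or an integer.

recognized (axles ride arm R): planetary set, 14/26/66 teeth
row 1: whole set turns with the arm by x
row 2 (arm held, sun turns y): ω_ring = −(14/66)·y, ω_arm = 0
boundary: total ω_ring = x − (14/66)·y = 0 and total ω_arm = x = 1  ⇒  y = 33/7, x = 1
row 2 ring = −(14/66)·33/7 = -1
totals (row 1 + row 2): sun 1 + 33/7 = 40/7, ring 1 + (-1) = 0, arm 1 + 0 = 1
asked cell (row1, sun) = 1

row1: w_G1=1 w_G3=1 w_R=1
row2: w_G1=33/7 w_G3=-1 w_R=0
total: w_G1=40/7 w_G3=0 w_R=1
asked value: 1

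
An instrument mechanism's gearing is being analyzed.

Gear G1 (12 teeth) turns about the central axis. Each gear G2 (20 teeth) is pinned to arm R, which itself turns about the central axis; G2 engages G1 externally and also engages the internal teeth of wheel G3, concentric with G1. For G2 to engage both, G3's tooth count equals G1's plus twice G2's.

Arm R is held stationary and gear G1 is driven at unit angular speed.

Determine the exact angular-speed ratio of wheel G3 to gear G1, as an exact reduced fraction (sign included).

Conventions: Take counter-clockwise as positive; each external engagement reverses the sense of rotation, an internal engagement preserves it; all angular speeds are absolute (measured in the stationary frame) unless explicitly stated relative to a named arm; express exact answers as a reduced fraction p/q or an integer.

-3/13

planetary set (12T centre, 20T on arm, 52T internal) — Willis relation
ring teeth: 12 + 2·20 = 52
12(ω_sun−ω_arm) = −52(ω_ring−ω_arm),  ω_arm = 0, ω_sun = 1
ω_ring = 0 − (12/52)(1−0) = -3/13
ω_out/ω_in = -3/13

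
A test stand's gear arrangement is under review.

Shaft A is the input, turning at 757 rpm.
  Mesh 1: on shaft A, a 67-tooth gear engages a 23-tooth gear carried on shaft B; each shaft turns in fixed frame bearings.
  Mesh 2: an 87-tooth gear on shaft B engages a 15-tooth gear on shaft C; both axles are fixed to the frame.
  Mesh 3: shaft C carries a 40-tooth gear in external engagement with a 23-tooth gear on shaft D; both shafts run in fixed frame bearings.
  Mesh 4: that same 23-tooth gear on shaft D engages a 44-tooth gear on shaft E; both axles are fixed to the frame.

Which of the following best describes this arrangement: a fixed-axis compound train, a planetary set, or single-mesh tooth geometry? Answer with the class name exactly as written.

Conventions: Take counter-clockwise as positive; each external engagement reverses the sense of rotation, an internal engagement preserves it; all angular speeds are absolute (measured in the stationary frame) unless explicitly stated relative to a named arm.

fixed-axis compound train

4-mesh fixed-axis compound train (all bearings frame-fixed)
classification: fixed-axis compound train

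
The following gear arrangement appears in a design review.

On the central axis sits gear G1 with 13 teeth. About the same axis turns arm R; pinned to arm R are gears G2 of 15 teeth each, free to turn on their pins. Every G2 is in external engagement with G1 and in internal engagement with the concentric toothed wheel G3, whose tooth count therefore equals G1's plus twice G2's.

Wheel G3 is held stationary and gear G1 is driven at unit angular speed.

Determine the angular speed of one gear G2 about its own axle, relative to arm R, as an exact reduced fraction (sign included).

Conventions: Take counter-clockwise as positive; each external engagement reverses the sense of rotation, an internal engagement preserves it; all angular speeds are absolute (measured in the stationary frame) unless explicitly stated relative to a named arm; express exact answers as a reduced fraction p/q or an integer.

-559/840

topology: planetary set — G1 13T / G2 15T / G3 43T, arm = carrier (Willis)
ring teeth: 13 + 2·15 = 43
13(ω_sun−ω_arm) = −43(ω_ring−ω_arm),  ω_ring = 0, ω_sun = 1
13(1−ω_arm) = −43(0−ω_arm)  ⇒  56·ω_arm = 13  ⇒  ω_arm = 13/56
sun–planet mesh: 13·(1−13/56) = −15·(ω_p−ω_arm)  ⇒  ω_p−ω_arm = -559/840
exact speed ratio = -559/840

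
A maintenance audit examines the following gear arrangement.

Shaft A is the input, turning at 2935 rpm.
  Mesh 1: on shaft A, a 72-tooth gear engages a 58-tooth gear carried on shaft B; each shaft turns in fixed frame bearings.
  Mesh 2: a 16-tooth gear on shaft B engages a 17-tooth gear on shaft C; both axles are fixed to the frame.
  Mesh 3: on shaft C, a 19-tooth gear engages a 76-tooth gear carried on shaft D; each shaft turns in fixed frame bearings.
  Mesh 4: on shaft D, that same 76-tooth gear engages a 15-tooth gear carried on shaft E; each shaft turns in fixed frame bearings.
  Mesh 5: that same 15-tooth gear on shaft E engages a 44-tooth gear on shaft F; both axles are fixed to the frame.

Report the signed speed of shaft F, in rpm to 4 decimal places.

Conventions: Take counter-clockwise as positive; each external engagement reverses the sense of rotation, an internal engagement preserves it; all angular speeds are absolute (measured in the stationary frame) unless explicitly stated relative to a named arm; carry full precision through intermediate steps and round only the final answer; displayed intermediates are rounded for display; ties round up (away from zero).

topology: fixed-axis compound train — 5 meshes, A→F
mesh 1 [72T→58T]: ω = 2935.0000×72/58 = 3643.4483 rpm, sense flips to −
mesh 2 [16T→17T]: ω = 3643.4483×16/17 = 3429.1278 rpm, sense flips to +
mesh 3 [19T→76T]: ω = 3429.1278×19/76 = 857.2819 rpm, sense flips to −
mesh 4 [76T→15T]: ω = 857.2819×76/15 = 4343.5619 rpm, sense flips to +
mesh 5 [15T→44T]: ω = 4343.5619×15/44 = 1480.7597 rpm, sense flips to −
signed output speed = -1480.7597 rpm

-1480.7597 rpm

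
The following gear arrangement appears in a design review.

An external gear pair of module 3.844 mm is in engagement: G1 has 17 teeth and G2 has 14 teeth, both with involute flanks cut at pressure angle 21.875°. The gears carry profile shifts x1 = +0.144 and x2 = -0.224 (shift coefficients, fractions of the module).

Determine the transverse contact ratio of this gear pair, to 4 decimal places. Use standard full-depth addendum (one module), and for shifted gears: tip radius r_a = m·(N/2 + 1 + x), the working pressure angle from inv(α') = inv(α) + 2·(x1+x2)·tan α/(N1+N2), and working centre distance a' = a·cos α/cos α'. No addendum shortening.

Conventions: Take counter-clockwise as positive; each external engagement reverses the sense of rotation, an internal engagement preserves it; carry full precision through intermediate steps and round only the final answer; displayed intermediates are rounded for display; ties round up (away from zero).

1.4645

topology: single-mesh involute geometry — m = 3.844, 17T/14T pair
base radii: r_b1 = 30.321436, r_b2 = 24.970595
tip radii: r_a1 = 37.071536, r_a2 = 29.890944
inv(α') = inv(21.875°) + 2·(+0.144-0.224)·tan α/(17+14) = 0.01762768  ⇒  α' = 21.10933°
a' = a·cos α / cos α' = 59.5820·cos 21.875°/cos 21.10933° = 59.269306
action lengths: √(r_a1²−r_b1²) = 21.328602, √(r_a2²−r_b2²) = 16.429788
base pitch p_b = π·m·cos α = 11.206777
CR = (21.328602 + 16.429788 − 59.269306·sin 21.10933°)/11.206777 = 1.464526
contact ratio ≈ 1.4645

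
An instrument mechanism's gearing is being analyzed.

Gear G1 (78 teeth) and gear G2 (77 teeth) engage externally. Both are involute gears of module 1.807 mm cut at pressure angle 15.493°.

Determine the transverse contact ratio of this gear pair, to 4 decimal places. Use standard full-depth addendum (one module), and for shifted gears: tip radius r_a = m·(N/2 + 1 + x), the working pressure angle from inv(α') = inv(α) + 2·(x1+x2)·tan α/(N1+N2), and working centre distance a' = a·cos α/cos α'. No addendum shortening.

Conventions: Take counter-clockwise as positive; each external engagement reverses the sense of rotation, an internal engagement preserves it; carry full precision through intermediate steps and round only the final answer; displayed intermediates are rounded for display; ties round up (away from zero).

2.1630

topology: single-mesh involute geometry — m = 1.807, 78T/77T pair
base radii: r_b1 = 67.912229, r_b2 = 67.041560
tip radii: r_a1 = 72.280000, r_a2 = 71.376500
no profile shift: α' = α, a' = a
action lengths: √(r_a1²−r_b1²) = 24.745252, √(r_a2²−r_b2²) = 24.495592
base pitch p_b = π·m·cos α = 5.470578
CR = (24.745252 + 24.495592 − 140.042500·sin 15.49300°)/5.470578 = 2.162952
contact ratio ≈ 2.1630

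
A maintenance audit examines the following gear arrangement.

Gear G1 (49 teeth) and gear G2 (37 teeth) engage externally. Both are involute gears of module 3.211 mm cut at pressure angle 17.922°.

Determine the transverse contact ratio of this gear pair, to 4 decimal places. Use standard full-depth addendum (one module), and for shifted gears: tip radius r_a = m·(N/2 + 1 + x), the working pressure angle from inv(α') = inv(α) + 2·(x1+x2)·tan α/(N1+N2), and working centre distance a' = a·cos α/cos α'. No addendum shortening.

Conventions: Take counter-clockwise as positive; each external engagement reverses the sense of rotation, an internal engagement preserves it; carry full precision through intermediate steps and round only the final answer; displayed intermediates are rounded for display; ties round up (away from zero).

recognized (one external pair, fixed centres): single-mesh tooth geometry, m = 3.211, N1 = 49, N2 = 37
base radii: r_b1 = 74.852166, r_b2 = 56.521023
tip radii: r_a1 = 81.880500, r_a2 = 62.614500
no profile shift: α' = α, a' = a
action lengths: √(r_a1²−r_b1²) = 33.189901, √(r_a2²−r_b2²) = 26.943450
base pitch p_b = π·m·cos α = 9.598164
CR = (33.189901 + 26.943450 − 138.073000·sin 17.92200°)/9.598164 = 1.838399
contact ratio ≈ 1.8384

1.8384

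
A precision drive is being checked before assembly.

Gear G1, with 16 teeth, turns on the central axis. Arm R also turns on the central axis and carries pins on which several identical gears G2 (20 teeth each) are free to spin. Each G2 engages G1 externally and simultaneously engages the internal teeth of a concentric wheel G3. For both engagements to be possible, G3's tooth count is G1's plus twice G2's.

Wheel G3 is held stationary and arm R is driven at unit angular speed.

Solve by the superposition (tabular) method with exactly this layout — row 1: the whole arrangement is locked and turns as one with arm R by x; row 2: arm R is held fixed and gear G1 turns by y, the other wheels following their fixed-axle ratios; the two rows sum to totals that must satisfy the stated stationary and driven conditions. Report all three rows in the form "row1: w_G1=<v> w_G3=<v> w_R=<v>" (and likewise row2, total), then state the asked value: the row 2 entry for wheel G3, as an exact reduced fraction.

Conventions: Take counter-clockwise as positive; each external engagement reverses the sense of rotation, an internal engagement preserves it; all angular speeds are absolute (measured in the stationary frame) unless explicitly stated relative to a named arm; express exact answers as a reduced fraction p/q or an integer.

planetary set (16T centre, 20T on arm, 56T internal) — Willis relation
row 1 — lock + rotate with arm: ω_sun = ω_ring = ω_arm = x
superposition row 2 [arm held]: sun y, ring −(16/56)·y, arm 0
boundary: total ω_ring = x − (16/56)·y = 0 and total ω_arm = x = 1  ⇒  y = 7/2, x = 1
row 2 ring = −(16/56)·7/2 = -1
totals (row 1 + row 2): sun 1 + 7/2 = 9/2, ring 1 + (-1) = 0, arm 1 + 0 = 1
asked cell (row2, ring) = -1

row1: w_G1=1 w_G3=1 w_R=1
row2: w_G1=7/2 w_G3=-1 w_R=0
total: w_G1=9/2 w_G3=0 w_R=1
asked value: -1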